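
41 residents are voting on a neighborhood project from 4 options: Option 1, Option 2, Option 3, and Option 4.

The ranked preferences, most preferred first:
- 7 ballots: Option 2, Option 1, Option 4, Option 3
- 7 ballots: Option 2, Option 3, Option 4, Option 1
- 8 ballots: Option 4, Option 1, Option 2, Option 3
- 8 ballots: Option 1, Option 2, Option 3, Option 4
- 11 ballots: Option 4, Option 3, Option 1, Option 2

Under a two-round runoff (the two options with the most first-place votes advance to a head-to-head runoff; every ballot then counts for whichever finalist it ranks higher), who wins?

Round 1 first-place votes: Option 1 8, Option 2 14, Option 3 0, Option 4 19. Option 4 and Option 2 advance.
Runoff: Option 4 is ranked above Option 2 on 19 ballots, Option 2 above Option 4 on 22.

Option 2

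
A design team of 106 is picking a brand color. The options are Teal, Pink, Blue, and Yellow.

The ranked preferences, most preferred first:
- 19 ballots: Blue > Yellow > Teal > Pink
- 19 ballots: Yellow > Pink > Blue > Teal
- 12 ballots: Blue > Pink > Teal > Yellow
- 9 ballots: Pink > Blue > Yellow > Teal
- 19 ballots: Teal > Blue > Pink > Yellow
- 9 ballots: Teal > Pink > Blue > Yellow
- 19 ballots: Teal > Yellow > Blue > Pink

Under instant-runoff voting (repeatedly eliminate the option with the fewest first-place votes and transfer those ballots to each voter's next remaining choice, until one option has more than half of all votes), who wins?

Round 1: Teal 47, Pink 9, Blue 31, Yellow 19. Pink eliminated.
Round 2: Teal 47, Blue 40, Yellow 19. Yellow eliminated.
Round 3: Teal 47, Blue 59. Blue has a majority (≥54).

Blue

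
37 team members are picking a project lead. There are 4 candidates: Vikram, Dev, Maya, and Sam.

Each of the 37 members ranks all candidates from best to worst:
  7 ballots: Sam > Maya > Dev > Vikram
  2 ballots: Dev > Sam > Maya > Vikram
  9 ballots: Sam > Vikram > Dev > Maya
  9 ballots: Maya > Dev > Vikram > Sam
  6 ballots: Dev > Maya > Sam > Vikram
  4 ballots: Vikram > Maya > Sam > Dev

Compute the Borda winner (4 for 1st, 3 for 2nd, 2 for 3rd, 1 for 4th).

Maya

Vikram: 7×1 + 2×1 + 9×3 + 9×2 + 6×1 + 4×4 = 76
Dev: 7×2 + 2×4 + 9×2 + 9×3 + 6×4 + 4×1 = 95
Maya: 7×3 + 2×2 + 9×1 + 9×4 + 6×3 + 4×3 = 100
Sam: 7×4 + 2×3 + 9×4 + 9×1 + 6×2 + 4×2 = 99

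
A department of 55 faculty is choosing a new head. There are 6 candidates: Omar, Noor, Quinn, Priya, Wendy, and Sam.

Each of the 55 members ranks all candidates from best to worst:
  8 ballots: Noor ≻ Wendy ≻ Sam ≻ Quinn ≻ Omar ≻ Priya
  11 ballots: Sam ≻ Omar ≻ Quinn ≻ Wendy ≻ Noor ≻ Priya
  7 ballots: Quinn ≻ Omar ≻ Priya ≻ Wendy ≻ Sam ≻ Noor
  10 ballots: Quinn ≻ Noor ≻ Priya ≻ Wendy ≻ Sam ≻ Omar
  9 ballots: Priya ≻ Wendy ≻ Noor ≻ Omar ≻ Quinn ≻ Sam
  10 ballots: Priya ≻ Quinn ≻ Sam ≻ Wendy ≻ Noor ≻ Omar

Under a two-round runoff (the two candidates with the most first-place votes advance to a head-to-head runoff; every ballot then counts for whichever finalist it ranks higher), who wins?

Round 1 first-place votes: Omar 0, Noor 8, Quinn 17, Priya 19, Wendy 0, Sam 11. Priya and Quinn advance.
Runoff: Priya is ranked above Quinn on 19 ballots, Quinn above Priya on 36.

Quinn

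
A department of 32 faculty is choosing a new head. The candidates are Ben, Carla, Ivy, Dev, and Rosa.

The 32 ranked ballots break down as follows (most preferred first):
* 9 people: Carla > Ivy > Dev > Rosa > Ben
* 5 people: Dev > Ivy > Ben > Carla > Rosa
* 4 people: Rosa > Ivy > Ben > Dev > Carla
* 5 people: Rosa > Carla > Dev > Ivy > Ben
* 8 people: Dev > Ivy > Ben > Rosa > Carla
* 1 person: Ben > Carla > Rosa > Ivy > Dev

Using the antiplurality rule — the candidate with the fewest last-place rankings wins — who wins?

Last-place votes: Ben 14, Carla 12, Ivy 0, Dev 1, Rosa 5.

Ivy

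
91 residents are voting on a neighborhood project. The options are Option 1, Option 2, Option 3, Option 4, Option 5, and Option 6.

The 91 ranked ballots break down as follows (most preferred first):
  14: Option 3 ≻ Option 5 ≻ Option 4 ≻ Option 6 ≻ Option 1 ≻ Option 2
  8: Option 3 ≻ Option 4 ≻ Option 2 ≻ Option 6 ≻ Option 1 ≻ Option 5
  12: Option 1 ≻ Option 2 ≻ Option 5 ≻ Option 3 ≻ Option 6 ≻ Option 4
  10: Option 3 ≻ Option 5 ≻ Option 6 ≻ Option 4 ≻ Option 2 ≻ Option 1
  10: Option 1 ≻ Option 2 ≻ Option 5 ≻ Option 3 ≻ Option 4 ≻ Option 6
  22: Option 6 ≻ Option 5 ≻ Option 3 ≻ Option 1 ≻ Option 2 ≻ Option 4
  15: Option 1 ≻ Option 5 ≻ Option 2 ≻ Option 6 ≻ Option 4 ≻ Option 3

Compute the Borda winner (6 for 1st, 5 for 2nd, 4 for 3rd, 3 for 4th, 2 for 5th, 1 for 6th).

Option 5

Option 1: 14×2 + 8×2 + 12×6 + 10×1 + 10×6 + 22×3 + 15×6 = 342
Option 2: 14×1 + 8×4 + 12×5 + 10×2 + 10×5 + 22×2 + 15×4 = 280
Option 3: 14×6 + 8×6 + 12×3 + 10×6 + 10×3 + 22×4 + 15×1 = 361
Option 4: 14×4 + 8×5 + 12×1 + 10×3 + 10×2 + 22×1 + 15×2 = 210
Option 5: 14×5 + 8×1 + 12×4 + 10×5 + 10×4 + 22×5 + 15×5 = 401
Option 6: 14×3 + 8×3 + 12×2 + 10×4 + 10×1 + 22×6 + 15×3 = 317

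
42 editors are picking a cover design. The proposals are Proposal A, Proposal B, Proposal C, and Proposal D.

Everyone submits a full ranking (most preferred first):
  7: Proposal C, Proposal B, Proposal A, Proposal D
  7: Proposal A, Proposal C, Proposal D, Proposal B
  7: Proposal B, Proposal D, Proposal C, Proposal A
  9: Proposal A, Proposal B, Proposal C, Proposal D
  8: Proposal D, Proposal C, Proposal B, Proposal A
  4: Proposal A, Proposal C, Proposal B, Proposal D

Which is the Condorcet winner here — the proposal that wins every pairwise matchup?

Proposal C

Proposal C vs Proposal A: 22–20
Proposal C vs Proposal B: 26–16
Proposal C vs Proposal D: 27–15
Proposal C beats every other proposal.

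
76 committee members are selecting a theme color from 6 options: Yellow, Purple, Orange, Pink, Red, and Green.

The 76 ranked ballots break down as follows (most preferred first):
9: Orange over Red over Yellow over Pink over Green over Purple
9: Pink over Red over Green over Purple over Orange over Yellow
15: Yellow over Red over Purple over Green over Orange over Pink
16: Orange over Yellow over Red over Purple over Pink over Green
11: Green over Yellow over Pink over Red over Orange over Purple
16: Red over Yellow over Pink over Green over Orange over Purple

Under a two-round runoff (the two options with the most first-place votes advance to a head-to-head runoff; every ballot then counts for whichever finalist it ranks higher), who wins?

Red

Round 1 first-place votes: Yellow 15, Purple 0, Orange 25, Pink 9, Red 16, Green 11. Orange and Red advance.
Runoff: Orange is ranked above Red on 25 ballots, Red above Orange on 51.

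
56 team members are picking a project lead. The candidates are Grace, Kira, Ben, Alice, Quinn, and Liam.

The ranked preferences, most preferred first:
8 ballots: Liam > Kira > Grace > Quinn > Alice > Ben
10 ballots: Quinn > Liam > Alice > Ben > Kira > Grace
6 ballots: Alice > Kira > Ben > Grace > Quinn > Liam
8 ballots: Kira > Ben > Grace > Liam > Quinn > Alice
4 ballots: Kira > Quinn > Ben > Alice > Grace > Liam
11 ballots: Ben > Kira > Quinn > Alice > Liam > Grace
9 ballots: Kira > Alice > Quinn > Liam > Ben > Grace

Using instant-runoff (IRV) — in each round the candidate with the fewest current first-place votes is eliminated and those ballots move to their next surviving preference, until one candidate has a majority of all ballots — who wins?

Round 1: Grace 0, Kira 21, Ben 11, Alice 6, Quinn 10, Liam 8. Grace eliminated.
Round 2: Kira 21, Ben 11, Alice 6, Quinn 10, Liam 8. Alice eliminated.
Round 3: Kira 27, Ben 11, Quinn 10, Liam 8. Liam eliminated.
Round 4: Kira 35, Ben 11, Quinn 10. Kira has a majority (≥29).

Kira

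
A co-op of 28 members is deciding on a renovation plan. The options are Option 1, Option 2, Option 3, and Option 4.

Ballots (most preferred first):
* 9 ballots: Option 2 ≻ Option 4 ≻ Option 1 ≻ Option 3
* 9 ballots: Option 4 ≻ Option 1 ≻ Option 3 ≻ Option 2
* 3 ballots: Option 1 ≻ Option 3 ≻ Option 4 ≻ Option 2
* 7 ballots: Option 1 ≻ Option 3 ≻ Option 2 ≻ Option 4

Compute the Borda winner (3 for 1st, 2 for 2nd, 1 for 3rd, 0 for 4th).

Option 1

Option 1: 9×1 + 9×2 + 3×3 + 7×3 = 57
Option 2: 9×3 + 9×0 + 3×0 + 7×1 = 34
Option 3: 9×0 + 9×1 + 3×2 + 7×2 = 29
Option 4: 9×2 + 9×3 + 3×1 + 7×0 = 48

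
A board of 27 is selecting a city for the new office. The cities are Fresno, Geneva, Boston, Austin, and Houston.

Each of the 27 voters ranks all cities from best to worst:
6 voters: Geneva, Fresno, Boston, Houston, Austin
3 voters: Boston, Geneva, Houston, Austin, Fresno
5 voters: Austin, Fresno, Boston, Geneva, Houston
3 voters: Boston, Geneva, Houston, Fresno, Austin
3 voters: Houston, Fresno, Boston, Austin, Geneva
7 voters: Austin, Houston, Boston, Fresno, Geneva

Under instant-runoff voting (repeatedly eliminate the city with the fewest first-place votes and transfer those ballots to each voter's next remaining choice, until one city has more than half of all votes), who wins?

Round 1: Fresno 0, Geneva 6, Boston 6, Austin 12, Houston 3. Fresno eliminated.
Round 2: Geneva 6, Boston 6, Austin 12, Houston 3. Houston eliminated.
Round 3: Geneva 6, Boston 9, Austin 12. Geneva eliminated.
Round 4: Boston 15, Austin 12. Boston has a majority (≥14).

Boston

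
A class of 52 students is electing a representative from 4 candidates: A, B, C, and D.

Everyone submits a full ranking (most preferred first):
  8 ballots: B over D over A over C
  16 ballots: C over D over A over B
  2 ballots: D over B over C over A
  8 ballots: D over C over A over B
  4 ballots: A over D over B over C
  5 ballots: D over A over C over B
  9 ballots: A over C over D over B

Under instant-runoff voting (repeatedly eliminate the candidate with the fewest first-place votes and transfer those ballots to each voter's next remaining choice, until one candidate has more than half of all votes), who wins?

D

Round 1: A 13, B 8, C 16, D 15. B eliminated.
Round 2: A 13, C 16, D 23. A eliminated.
Round 3: C 25, D 27. D has a majority (≥27).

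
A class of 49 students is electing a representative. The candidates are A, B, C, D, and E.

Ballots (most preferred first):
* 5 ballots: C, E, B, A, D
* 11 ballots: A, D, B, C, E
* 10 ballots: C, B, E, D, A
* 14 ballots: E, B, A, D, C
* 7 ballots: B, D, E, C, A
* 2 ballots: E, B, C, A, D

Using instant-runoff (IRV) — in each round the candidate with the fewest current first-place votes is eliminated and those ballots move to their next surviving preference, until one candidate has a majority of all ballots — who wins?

C

Round 1: A 11, B 7, C 15, D 0, E 16. D eliminated.
Round 2: A 11, B 7, C 15, E 16. B eliminated.
Round 3: A 11, C 15, E 23. A eliminated.
Round 4: C 26, E 23. C has a majority (≥25).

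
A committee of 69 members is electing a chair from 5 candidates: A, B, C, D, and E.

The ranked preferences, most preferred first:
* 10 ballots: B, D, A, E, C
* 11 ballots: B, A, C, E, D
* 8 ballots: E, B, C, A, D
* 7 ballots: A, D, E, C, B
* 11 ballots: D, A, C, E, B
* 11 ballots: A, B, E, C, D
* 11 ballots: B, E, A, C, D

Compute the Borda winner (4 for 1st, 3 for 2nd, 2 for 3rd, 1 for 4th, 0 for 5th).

A

A: 10×2 + 11×3 + 8×1 + 7×4 + 11×3 + 11×4 + 11×2 = 188
B: 10×4 + 11×4 + 8×3 + 7×0 + 11×0 + 11×3 + 11×4 = 185
C: 10×0 + 11×2 + 8×2 + 7×1 + 11×2 + 11×1 + 11×1 = 89
D: 10×3 + 11×0 + 8×0 + 7×3 + 11×4 + 11×0 + 11×0 = 95
E: 10×1 + 11×1 + 8×4 + 7×2 + 11×1 + 11×2 + 11×3 = 133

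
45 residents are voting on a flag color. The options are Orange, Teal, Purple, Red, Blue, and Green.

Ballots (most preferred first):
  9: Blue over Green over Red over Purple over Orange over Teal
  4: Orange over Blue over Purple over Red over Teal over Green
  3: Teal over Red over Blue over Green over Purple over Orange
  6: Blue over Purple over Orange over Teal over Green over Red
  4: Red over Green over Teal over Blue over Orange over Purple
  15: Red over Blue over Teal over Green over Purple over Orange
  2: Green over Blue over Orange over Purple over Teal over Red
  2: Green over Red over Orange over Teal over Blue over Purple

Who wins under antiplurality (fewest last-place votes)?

Last-place votes: Orange 18, Teal 9, Purple 6, Red 8, Blue 0, Green 4.

Blue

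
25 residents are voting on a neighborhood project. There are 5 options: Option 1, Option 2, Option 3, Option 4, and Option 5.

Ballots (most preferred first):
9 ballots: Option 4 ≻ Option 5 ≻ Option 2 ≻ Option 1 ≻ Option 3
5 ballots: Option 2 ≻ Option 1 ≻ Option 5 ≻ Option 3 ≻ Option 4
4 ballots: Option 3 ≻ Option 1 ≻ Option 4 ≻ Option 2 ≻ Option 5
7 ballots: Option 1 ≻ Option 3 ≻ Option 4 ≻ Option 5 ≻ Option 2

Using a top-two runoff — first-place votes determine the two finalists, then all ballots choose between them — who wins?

Round 1 first-place votes: Option 1 7, Option 2 5, Option 3 4, Option 4 9, Option 5 0. Option 4 and Option 1 advance.
Runoff: Option 4 is ranked above Option 1 on 9 ballots, Option 1 above Option 4 on 16.

Option 1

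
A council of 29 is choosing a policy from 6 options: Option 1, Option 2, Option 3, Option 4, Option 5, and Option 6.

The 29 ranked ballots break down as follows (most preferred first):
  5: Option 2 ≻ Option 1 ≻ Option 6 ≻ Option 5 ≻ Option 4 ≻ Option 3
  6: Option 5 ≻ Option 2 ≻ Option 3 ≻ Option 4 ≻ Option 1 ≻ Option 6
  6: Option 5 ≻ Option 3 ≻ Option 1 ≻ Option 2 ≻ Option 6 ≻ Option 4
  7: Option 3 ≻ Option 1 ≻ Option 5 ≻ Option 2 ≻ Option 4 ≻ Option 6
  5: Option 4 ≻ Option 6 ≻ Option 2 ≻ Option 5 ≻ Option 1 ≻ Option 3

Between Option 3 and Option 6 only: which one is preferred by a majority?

Option 3 is ranked above Option 6 on 19 ballots; Option 6 above Option 3 on 10.

Option 3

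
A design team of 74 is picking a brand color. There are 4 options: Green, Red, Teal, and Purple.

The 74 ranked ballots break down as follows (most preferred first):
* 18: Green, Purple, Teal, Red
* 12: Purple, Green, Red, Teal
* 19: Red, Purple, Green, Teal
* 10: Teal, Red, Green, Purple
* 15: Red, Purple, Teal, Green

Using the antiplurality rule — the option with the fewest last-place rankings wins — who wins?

Purple

Last-place votes: Green 15, Red 18, Teal 31, Purple 10.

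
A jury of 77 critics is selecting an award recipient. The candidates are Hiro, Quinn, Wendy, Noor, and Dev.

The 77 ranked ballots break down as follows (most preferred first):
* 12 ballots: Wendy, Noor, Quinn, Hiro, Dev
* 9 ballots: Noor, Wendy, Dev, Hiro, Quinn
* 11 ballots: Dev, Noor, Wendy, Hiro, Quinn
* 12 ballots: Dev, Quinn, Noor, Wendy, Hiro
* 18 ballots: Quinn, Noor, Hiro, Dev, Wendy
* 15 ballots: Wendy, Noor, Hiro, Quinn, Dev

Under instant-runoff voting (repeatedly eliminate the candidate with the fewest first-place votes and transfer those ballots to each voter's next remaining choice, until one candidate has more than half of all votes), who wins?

Dev

Round 1: Hiro 0, Quinn 18, Wendy 27, Noor 9, Dev 23. Hiro eliminated.
Round 2: Quinn 18, Wendy 27, Noor 9, Dev 23. Noor eliminated.
Round 3: Quinn 18, Wendy 36, Dev 23. Quinn eliminated.
Round 4: Wendy 36, Dev 41. Dev has a majority (≥39).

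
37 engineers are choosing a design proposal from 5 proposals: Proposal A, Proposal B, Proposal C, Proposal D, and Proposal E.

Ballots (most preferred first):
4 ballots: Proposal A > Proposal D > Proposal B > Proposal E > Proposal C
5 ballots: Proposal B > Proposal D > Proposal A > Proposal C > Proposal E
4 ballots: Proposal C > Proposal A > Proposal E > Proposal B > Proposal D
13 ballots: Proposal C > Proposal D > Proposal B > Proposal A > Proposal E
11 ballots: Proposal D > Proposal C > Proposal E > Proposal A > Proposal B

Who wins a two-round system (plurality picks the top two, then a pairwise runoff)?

Proposal D

Round 1 first-place votes: Proposal A 4, Proposal B 5, Proposal C 17, Proposal D 11, Proposal E 0. Proposal C and Proposal D advance.
Runoff: Proposal C is ranked above Proposal D on 17 ballots, Proposal D above Proposal C on 20.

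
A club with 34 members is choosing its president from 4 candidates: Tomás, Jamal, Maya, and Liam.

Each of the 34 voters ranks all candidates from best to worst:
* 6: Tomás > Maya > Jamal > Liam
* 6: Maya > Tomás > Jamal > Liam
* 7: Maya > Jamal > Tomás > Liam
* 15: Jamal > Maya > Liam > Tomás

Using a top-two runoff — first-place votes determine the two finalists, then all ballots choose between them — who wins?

Maya

Round 1 first-place votes: Tomás 6, Jamal 15, Maya 13, Liam 0. Jamal and Maya advance.
Runoff: Jamal is ranked above Maya on 15 ballots, Maya above Jamal on 19.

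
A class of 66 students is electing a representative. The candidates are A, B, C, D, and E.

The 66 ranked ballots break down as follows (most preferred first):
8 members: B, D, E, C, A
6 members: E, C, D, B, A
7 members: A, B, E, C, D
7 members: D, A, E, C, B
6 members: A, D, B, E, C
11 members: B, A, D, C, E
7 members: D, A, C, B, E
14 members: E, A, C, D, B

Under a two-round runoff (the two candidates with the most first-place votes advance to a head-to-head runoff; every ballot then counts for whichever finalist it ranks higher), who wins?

Round 1 first-place votes: A 13, B 19, C 0, D 14, E 20. E and B advance.
Runoff: E is ranked above B on 27 ballots, B above E on 39.

B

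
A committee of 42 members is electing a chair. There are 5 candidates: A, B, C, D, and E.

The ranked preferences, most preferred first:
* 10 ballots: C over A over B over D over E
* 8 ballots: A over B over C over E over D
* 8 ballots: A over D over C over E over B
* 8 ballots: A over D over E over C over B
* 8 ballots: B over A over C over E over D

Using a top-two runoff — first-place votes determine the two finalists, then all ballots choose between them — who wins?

Round 1 first-place votes: A 24, B 8, C 10, D 0, E 0. A and C advance.
Runoff: A is ranked above C on 32 ballots, C above A on 10.

A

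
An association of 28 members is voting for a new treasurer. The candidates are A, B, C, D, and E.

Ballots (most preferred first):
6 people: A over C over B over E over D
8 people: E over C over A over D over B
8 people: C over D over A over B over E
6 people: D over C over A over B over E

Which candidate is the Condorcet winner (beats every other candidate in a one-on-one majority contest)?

C

C vs A: 22–6
C vs B: 28–0
C vs D: 22–6
C vs E: 20–8
C beats every other candidate.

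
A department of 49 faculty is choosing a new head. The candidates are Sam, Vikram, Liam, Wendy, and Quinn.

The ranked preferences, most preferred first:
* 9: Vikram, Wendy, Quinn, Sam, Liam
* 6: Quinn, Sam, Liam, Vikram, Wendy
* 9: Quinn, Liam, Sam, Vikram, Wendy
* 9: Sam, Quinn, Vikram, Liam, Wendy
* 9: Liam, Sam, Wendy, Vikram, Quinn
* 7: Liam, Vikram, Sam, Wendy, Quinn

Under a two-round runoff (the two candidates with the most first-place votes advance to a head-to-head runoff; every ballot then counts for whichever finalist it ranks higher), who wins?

Round 1 first-place votes: Sam 9, Vikram 9, Liam 16, Wendy 0, Quinn 15. Liam and Quinn advance.
Runoff: Liam is ranked above Quinn on 16 ballots, Quinn above Liam on 33.

Quinn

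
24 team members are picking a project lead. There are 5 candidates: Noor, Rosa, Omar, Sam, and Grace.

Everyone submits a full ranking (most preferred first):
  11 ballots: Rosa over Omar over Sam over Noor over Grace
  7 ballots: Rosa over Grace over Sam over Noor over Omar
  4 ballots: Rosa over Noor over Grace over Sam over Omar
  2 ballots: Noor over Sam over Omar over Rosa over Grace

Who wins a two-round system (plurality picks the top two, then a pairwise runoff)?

Rosa

Round 1 first-place votes: Noor 2, Rosa 22, Omar 0, Sam 0, Grace 0. Rosa and Noor advance.
Runoff: Rosa is ranked above Noor on 22 ballots, Noor above Rosa on 2.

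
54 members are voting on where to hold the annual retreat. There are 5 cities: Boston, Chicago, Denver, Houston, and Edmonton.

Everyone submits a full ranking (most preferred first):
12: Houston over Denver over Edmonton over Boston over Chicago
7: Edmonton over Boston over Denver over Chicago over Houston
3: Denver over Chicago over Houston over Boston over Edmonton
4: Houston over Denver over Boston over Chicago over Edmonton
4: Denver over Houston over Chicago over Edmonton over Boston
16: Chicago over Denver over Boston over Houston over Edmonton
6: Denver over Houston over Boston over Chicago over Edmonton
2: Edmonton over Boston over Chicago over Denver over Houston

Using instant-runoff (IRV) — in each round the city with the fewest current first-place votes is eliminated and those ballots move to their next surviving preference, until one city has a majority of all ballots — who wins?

Denver

Round 1: Boston 0, Chicago 16, Denver 13, Houston 16, Edmonton 9. Boston eliminated.
Round 2: Chicago 16, Denver 13, Houston 16, Edmonton 9. Edmonton eliminated.
Round 3: Chicago 18, Denver 20, Houston 16. Houston eliminated.
Round 4: Chicago 18, Denver 36. Denver has a majority (≥28).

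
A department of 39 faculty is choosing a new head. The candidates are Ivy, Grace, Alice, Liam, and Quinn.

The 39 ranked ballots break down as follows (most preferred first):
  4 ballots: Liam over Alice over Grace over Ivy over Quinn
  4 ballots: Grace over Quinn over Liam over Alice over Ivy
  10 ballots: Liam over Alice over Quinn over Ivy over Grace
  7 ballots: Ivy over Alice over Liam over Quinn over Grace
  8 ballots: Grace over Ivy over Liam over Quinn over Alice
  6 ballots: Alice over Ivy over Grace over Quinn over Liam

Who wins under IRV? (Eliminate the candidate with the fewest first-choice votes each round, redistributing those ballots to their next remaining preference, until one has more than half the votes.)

Round 1: Ivy 7, Grace 12, Alice 6, Liam 14, Quinn 0. Quinn eliminated.
Round 2: Ivy 7, Grace 12, Alice 6, Liam 14. Alice eliminated.
Round 3: Ivy 13, Grace 12, Liam 14. Grace eliminated.
Round 4: Ivy 21, Liam 18. Ivy has a majority (≥20).

Ivy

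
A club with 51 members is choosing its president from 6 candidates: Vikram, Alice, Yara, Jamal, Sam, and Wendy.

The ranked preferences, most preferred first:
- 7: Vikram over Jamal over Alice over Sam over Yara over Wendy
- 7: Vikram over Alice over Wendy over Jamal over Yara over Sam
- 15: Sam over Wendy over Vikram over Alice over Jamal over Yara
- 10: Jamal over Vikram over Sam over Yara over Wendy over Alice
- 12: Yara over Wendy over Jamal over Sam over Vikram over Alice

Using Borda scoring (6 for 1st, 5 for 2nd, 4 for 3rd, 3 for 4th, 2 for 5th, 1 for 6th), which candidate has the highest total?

Vikram: 7×6 + 7×6 + 15×4 + 10×5 + 12×2 = 218
Alice: 7×4 + 7×5 + 15×3 + 10×1 + 12×1 = 130
Yara: 7×2 + 7×2 + 15×1 + 10×3 + 12×6 = 145
Jamal: 7×5 + 7×3 + 15×2 + 10×6 + 12×4 = 194
Sam: 7×3 + 7×1 + 15×6 + 10×4 + 12×3 = 194
Wendy: 7×1 + 7×4 + 15×5 + 10×2 + 12×5 = 190

Vikram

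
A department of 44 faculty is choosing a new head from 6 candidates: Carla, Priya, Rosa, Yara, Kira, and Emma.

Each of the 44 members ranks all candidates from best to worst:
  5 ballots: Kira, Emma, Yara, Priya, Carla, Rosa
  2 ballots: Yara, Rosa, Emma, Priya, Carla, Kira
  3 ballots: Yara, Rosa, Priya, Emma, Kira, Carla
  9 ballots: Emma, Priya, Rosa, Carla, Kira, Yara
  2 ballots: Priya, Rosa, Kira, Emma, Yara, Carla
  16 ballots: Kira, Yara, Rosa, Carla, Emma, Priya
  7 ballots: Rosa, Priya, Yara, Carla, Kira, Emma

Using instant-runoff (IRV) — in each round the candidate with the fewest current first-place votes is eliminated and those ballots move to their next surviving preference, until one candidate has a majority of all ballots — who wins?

Round 1: Carla 0, Priya 2, Rosa 7, Yara 5, Kira 21, Emma 9. Carla eliminated.
Round 2: Priya 2, Rosa 7, Yara 5, Kira 21, Emma 9. Priya eliminated.
Round 3: Rosa 9, Yara 5, Kira 21, Emma 9. Yara eliminated.
Round 4: Rosa 14, Kira 21, Emma 9. Emma eliminated.
Round 5: Rosa 23, Kira 21. Rosa has a majority (≥23).

Rosa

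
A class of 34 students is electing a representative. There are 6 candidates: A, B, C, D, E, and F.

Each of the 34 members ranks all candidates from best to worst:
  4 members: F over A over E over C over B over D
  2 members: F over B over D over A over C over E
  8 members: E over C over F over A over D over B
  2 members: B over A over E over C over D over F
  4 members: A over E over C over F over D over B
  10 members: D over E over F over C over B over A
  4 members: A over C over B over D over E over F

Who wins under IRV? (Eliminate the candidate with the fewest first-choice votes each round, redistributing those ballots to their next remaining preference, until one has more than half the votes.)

Round 1: A 8, B 2, C 0, D 10, E 8, F 6. C eliminated.
Round 2: A 8, B 2, D 10, E 8, F 6. B eliminated.
Round 3: A 10, D 10, E 8, F 6. F eliminated.
Round 4: A 14, D 12, E 8. E eliminated.
Round 5: A 22, D 12. A has a majority (≥18).

A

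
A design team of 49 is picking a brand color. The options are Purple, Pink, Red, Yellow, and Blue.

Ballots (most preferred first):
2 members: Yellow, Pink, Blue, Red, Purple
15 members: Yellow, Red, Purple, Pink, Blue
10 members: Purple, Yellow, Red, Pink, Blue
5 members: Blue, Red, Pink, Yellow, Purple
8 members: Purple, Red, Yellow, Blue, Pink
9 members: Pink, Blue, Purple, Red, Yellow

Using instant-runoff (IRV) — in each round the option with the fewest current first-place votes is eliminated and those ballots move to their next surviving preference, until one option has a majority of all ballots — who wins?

Purple

Round 1: Purple 18, Pink 9, Red 0, Yellow 17, Blue 5. Red eliminated.
Round 2: Purple 18, Pink 9, Yellow 17, Blue 5. Blue eliminated.
Round 3: Purple 18, Pink 14, Yellow 17. Pink eliminated.
Round 4: Purple 27, Yellow 22. Purple has a majority (≥25).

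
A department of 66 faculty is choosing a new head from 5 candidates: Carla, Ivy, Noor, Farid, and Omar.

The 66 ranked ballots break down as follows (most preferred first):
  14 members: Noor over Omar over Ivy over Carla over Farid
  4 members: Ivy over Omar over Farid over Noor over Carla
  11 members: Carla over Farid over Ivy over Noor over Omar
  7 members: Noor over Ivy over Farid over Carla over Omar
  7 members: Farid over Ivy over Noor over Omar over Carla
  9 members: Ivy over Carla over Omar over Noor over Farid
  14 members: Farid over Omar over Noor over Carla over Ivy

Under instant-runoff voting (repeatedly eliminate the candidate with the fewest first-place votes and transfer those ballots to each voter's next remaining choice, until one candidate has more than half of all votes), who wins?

Round 1: Carla 11, Ivy 13, Noor 21, Farid 21, Omar 0. Omar eliminated.
Round 2: Carla 11, Ivy 13, Noor 21, Farid 21. Carla eliminated.
Round 3: Ivy 13, Noor 21, Farid 32. Ivy eliminated.
Round 4: Noor 30, Farid 36. Farid has a majority (≥34).

Farid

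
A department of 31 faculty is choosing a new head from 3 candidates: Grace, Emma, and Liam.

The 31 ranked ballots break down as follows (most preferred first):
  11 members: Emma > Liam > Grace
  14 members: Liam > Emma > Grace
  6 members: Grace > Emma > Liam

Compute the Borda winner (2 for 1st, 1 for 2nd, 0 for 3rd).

Emma

Grace: 11×0 + 14×0 + 6×2 = 12
Emma: 11×2 + 14×1 + 6×1 = 42
Liam: 11×1 + 14×2 + 6×0 = 39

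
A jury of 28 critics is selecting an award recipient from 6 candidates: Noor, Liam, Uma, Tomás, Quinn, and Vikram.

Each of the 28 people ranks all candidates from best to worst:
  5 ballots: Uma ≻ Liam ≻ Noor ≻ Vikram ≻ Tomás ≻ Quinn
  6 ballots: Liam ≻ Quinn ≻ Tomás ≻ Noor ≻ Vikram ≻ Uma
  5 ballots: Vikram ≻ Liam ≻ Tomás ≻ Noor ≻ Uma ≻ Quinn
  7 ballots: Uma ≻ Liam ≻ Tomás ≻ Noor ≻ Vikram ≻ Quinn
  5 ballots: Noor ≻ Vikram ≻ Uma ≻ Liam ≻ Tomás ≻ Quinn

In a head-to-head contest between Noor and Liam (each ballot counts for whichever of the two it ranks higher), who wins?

Liam

Noor is ranked above Liam on 5 ballots; Liam above Noor on 23.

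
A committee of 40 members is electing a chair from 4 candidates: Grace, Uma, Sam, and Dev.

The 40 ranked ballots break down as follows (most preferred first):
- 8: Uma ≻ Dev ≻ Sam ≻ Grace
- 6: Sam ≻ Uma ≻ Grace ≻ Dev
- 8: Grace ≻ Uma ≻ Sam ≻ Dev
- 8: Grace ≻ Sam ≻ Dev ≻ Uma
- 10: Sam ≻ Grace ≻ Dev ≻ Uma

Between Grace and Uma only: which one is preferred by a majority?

Grace is ranked above Uma on 26 ballots; Uma above Grace on 14.

Grace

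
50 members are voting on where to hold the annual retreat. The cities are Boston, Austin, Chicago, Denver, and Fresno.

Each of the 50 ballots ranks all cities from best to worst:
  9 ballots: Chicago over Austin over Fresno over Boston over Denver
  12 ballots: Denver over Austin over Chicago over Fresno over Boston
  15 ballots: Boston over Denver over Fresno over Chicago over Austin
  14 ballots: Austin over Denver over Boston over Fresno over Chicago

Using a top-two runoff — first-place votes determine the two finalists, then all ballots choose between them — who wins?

Round 1 first-place votes: Boston 15, Austin 14, Chicago 9, Denver 12, Fresno 0. Boston and Austin advance.
Runoff: Boston is ranked above Austin on 15 ballots, Austin above Boston on 35.

Austin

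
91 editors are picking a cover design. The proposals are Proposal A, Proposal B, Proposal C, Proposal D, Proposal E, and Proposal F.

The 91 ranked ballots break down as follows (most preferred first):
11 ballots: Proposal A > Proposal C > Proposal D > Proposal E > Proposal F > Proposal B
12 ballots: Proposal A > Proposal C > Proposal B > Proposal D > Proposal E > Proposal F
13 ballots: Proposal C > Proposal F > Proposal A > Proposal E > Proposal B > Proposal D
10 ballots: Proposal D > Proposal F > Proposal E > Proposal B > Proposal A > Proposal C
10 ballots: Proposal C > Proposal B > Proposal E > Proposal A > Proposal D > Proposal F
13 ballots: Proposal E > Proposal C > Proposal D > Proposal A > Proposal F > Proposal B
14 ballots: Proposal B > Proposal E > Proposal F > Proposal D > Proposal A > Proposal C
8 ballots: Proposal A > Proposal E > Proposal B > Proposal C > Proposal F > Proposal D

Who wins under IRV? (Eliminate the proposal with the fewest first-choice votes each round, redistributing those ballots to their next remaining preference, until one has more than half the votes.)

Proposal E

Round 1: Proposal A 31, Proposal B 14, Proposal C 23, Proposal D 10, Proposal E 13, Proposal F 0. Proposal F eliminated.
Round 2: Proposal A 31, Proposal B 14, Proposal C 23, Proposal D 10, Proposal E 13. Proposal D eliminated.
Round 3: Proposal A 31, Proposal B 14, Proposal C 23, Proposal E 23. Proposal B eliminated.
Round 4: Proposal A 31, Proposal C 23, Proposal E 37. Proposal C eliminated.
Round 5: Proposal A 44, Proposal E 47. Proposal E has a majority (≥46).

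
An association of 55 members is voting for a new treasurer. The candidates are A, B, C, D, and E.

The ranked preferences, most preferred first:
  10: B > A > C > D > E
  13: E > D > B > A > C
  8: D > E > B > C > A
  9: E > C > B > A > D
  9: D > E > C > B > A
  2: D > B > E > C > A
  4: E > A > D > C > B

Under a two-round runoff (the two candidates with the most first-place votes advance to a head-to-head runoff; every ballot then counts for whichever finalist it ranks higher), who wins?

D

Round 1 first-place votes: A 0, B 10, C 0, D 19, E 26. E and D advance.
Runoff: E is ranked above D on 26 ballots, D above E on 29.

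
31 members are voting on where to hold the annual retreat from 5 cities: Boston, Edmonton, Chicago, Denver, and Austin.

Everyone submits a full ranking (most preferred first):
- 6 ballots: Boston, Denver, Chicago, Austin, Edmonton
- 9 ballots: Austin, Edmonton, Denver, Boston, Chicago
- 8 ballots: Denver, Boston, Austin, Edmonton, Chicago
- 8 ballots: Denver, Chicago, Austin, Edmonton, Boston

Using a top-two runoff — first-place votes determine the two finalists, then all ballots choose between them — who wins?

Denver

Round 1 first-place votes: Boston 6, Edmonton 0, Chicago 0, Denver 16, Austin 9. Denver and Austin advance.
Runoff: Denver is ranked above Austin on 22 ballots, Austin above Denver on 9.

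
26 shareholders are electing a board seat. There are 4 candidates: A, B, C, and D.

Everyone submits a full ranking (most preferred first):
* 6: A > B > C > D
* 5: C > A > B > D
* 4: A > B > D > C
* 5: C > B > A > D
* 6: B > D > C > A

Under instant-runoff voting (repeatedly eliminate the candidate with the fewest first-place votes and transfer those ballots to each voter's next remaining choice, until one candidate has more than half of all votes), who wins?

C

Round 1: A 10, B 6, C 10, D 0. D eliminated.
Round 2: A 10, B 6, C 10. B eliminated.
Round 3: A 10, C 16. C has a majority (≥14).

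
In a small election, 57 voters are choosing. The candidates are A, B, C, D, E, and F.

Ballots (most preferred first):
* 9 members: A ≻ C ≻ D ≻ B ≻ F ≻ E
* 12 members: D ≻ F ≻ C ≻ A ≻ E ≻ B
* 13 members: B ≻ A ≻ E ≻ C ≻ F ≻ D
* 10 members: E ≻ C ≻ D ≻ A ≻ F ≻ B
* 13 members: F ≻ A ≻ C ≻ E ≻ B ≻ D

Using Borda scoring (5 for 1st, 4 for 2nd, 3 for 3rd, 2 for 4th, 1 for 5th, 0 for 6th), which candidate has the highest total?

A

A: 9×5 + 12×2 + 13×4 + 10×2 + 13×4 = 193
B: 9×2 + 12×0 + 13×5 + 10×0 + 13×1 = 96
C: 9×4 + 12×3 + 13×2 + 10×4 + 13×3 = 177
D: 9×3 + 12×5 + 13×0 + 10×3 + 13×0 = 117
E: 9×0 + 12×1 + 13×3 + 10×5 + 13×2 = 127
F: 9×1 + 12×4 + 13×1 + 10×1 + 13×5 = 145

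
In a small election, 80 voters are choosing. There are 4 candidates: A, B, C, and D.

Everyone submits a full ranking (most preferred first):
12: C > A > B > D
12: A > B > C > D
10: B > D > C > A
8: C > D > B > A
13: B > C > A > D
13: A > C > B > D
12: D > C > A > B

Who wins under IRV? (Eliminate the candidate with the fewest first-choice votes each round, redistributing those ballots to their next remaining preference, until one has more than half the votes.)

C

Round 1: A 25, B 23, C 20, D 12. D eliminated.
Round 2: A 25, B 23, C 32. B eliminated.
Round 3: A 25, C 55. C has a majority (≥41).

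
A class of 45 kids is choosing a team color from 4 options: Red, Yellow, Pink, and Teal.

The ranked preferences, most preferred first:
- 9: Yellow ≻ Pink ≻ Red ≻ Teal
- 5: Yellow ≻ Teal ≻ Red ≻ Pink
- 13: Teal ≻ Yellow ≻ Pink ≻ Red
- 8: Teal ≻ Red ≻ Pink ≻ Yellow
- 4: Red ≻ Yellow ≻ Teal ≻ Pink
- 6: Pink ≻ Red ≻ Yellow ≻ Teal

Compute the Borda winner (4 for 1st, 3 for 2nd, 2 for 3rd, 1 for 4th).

Yellow

Red: 9×2 + 5×2 + 13×1 + 8×3 + 4×4 + 6×3 = 99
Yellow: 9×4 + 5×4 + 13×3 + 8×1 + 4×3 + 6×2 = 127
Pink: 9×3 + 5×1 + 13×2 + 8×2 + 4×1 + 6×4 = 102
Teal: 9×1 + 5×3 + 13×4 + 8×4 + 4×2 + 6×1 = 122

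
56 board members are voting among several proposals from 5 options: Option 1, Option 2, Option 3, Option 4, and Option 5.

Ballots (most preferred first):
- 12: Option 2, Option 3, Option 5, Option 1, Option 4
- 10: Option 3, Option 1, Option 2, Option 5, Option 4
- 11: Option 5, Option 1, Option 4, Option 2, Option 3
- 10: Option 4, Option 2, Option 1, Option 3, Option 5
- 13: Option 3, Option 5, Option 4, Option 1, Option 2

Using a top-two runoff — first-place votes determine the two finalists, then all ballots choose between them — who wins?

Round 1 first-place votes: Option 1 0, Option 2 12, Option 3 23, Option 4 10, Option 5 11. Option 3 and Option 2 advance.
Runoff: Option 3 is ranked above Option 2 on 23 ballots, Option 2 above Option 3 on 33.

Option 2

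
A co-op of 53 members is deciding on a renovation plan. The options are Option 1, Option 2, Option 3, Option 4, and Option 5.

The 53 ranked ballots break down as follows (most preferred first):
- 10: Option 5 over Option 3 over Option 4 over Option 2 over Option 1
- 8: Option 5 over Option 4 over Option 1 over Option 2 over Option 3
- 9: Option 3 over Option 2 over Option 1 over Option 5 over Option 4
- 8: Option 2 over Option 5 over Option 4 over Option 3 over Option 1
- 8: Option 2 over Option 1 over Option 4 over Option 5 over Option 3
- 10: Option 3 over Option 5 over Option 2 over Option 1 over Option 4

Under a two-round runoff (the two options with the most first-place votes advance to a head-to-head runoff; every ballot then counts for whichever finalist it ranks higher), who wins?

Round 1 first-place votes: Option 1 0, Option 2 16, Option 3 19, Option 4 0, Option 5 18. Option 3 and Option 5 advance.
Runoff: Option 3 is ranked above Option 5 on 19 ballots, Option 5 above Option 3 on 34.

Option 5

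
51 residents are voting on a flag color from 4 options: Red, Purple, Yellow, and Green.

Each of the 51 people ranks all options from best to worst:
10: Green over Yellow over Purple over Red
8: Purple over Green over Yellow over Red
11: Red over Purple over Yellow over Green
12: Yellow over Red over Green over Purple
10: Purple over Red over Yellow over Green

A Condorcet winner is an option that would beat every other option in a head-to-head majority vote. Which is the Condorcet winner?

Purple vs Red: 28–23
Purple vs Yellow: 29–22
Purple vs Green: 29–22
Purple beats every other option.

Purple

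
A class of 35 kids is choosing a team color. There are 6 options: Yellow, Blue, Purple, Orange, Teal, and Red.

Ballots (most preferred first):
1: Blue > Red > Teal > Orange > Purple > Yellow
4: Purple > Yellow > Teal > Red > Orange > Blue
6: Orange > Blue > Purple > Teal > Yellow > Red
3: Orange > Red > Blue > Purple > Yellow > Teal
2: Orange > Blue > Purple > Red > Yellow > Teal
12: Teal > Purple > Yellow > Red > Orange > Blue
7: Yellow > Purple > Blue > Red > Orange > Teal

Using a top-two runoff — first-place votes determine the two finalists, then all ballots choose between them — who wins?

Round 1 first-place votes: Yellow 7, Blue 1, Purple 4, Orange 11, Teal 12, Red 0. Teal and Orange advance.
Runoff: Teal is ranked above Orange on 17 ballots, Orange above Teal on 18.

Orange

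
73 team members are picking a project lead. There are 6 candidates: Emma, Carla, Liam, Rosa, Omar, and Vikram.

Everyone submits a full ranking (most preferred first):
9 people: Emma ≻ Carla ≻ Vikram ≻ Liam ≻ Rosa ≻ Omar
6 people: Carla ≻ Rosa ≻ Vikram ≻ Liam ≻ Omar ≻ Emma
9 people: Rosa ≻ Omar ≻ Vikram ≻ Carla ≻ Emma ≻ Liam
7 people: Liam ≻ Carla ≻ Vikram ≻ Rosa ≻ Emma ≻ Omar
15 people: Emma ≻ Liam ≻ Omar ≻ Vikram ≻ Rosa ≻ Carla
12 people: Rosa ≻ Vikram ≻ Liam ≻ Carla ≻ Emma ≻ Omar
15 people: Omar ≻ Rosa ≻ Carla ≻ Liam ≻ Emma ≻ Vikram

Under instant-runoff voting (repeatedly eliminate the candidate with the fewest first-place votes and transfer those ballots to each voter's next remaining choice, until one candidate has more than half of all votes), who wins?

Rosa

Round 1: Emma 24, Carla 6, Liam 7, Rosa 21, Omar 15, Vikram 0. Vikram eliminated.
Round 2: Emma 24, Carla 6, Liam 7, Rosa 21, Omar 15. Carla eliminated.
Round 3: Emma 24, Liam 7, Rosa 27, Omar 15. Liam eliminated.
Round 4: Emma 24, Rosa 34, Omar 15. Omar eliminated.
Round 5: Emma 24, Rosa 49. Rosa has a majority (≥37).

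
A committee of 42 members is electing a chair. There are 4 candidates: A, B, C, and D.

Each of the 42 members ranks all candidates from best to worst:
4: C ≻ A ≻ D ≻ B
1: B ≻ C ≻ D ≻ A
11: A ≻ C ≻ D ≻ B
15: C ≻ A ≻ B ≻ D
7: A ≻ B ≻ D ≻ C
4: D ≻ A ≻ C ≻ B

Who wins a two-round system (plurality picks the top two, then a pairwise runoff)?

A

Round 1 first-place votes: A 18, B 1, C 19, D 4. C and A advance.
Runoff: C is ranked above A on 20 ballots, A above C on 22.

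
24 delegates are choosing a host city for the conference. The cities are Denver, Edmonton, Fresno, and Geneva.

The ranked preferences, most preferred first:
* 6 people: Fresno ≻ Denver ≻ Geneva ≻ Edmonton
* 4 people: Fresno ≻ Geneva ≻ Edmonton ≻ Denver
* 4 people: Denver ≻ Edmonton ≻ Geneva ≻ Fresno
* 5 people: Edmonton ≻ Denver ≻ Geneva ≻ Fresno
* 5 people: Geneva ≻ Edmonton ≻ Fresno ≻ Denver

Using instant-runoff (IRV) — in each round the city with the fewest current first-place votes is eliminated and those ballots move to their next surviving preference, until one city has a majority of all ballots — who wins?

Edmonton

Round 1: Denver 4, Edmonton 5, Fresno 10, Geneva 5. Denver eliminated.
Round 2: Edmonton 9, Fresno 10, Geneva 5. Geneva eliminated.
Round 3: Edmonton 14, Fresno 10. Edmonton has a majority (≥13).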